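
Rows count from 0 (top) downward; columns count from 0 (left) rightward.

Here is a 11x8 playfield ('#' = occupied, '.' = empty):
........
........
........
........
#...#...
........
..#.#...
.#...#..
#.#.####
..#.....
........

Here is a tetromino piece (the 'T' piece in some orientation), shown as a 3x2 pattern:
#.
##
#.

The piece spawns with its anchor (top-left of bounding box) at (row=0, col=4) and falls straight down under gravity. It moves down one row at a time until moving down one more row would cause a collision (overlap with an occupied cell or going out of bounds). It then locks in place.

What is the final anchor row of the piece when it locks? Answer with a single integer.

Spawn at (row=0, col=4). Try each row:
  row 0: fits
  row 1: fits
  row 2: blocked -> lock at row 1

Answer: 1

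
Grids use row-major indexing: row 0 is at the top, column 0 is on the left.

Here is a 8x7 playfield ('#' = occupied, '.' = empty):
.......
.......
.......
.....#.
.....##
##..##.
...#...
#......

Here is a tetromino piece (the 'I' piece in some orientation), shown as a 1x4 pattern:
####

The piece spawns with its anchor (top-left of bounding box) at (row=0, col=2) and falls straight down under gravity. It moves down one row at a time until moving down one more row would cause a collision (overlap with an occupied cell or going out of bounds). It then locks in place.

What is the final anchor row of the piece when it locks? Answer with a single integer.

Answer: 2

Derivation:
Spawn at (row=0, col=2). Try each row:
  row 0: fits
  row 1: fits
  row 2: fits
  row 3: blocked -> lock at row 2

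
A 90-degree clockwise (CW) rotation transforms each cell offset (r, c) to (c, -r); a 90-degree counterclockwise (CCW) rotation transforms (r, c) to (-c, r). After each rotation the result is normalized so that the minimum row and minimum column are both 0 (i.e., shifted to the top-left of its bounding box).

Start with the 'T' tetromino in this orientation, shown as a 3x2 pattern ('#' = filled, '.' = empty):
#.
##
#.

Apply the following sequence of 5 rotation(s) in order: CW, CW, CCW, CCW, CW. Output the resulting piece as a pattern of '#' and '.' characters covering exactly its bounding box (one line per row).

Answer: ###
.#.

Derivation:
Start:
#.
##
#.
After rotation 1 (CW):
###
.#.
After rotation 2 (CW):
.#
##
.#
After rotation 3 (CCW):
###
.#.
After rotation 4 (CCW):
#.
##
#.
After rotation 5 (CW):
###
.#.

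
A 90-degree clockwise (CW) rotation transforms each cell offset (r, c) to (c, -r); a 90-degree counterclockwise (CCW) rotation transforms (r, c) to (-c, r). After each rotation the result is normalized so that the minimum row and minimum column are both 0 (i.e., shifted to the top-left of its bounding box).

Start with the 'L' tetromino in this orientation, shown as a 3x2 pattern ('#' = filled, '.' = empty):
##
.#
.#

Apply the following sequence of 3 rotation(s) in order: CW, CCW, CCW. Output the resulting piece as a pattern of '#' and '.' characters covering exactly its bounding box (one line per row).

Answer: ###
#..

Derivation:
Start:
##
.#
.#
After rotation 1 (CW):
..#
###
After rotation 2 (CCW):
##
.#
.#
After rotation 3 (CCW):
###
#..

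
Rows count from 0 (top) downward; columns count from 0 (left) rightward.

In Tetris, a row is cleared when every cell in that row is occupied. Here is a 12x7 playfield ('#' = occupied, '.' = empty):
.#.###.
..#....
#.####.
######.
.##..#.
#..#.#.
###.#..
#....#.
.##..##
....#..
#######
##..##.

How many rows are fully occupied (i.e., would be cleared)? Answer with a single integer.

Check each row:
  row 0: 3 empty cells -> not full
  row 1: 6 empty cells -> not full
  row 2: 2 empty cells -> not full
  row 3: 1 empty cell -> not full
  row 4: 4 empty cells -> not full
  row 5: 4 empty cells -> not full
  row 6: 3 empty cells -> not full
  row 7: 5 empty cells -> not full
  row 8: 3 empty cells -> not full
  row 9: 6 empty cells -> not full
  row 10: 0 empty cells -> FULL (clear)
  row 11: 3 empty cells -> not full
Total rows cleared: 1

Answer: 1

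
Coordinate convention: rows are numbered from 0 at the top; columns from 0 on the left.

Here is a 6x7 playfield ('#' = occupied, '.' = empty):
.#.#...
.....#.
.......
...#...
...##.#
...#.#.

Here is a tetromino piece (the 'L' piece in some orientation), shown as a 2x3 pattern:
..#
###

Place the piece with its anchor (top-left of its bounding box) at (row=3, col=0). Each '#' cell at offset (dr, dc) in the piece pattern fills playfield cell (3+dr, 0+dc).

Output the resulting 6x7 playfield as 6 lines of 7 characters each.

Answer: .#.#...
.....#.
.......
..##...
#####.#
...#.#.

Derivation:
Fill (3+0,0+2) = (3,2)
Fill (3+1,0+0) = (4,0)
Fill (3+1,0+1) = (4,1)
Fill (3+1,0+2) = (4,2)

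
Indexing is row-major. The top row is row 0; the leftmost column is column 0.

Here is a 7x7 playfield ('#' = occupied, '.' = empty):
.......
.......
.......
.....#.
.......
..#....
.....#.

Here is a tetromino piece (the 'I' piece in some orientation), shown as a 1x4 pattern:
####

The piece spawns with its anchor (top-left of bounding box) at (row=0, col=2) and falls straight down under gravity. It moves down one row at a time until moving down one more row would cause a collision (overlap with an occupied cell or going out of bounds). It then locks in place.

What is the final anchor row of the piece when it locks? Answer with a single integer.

Answer: 2

Derivation:
Spawn at (row=0, col=2). Try each row:
  row 0: fits
  row 1: fits
  row 2: fits
  row 3: blocked -> lock at row 2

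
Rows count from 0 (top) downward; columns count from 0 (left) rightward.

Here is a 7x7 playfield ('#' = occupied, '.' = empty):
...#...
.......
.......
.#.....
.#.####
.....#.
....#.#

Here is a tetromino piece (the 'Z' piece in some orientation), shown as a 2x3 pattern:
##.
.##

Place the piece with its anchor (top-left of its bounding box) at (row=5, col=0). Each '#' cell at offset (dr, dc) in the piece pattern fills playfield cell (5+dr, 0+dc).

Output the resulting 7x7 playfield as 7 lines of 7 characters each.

Fill (5+0,0+0) = (5,0)
Fill (5+0,0+1) = (5,1)
Fill (5+1,0+1) = (6,1)
Fill (5+1,0+2) = (6,2)

Answer: ...#...
.......
.......
.#.....
.#.####
##...#.
.##.#.#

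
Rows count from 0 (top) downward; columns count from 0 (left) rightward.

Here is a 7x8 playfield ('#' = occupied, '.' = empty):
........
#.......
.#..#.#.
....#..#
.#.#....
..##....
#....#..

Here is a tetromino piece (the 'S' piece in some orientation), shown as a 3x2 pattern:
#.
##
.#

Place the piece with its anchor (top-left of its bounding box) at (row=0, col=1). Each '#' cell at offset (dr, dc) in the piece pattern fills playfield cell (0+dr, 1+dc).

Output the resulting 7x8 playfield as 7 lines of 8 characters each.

Fill (0+0,1+0) = (0,1)
Fill (0+1,1+0) = (1,1)
Fill (0+1,1+1) = (1,2)
Fill (0+2,1+1) = (2,2)

Answer: .#......
###.....
.##.#.#.
....#..#
.#.#....
..##....
#....#..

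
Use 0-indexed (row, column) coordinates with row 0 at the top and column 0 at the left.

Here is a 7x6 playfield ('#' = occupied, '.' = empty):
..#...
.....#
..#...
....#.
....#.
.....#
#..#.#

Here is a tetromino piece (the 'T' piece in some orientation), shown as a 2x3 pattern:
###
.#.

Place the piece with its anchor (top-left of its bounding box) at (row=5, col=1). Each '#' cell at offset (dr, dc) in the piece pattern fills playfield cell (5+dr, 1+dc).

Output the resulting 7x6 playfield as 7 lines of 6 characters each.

Answer: ..#...
.....#
..#...
....#.
....#.
.###.#
#.##.#

Derivation:
Fill (5+0,1+0) = (5,1)
Fill (5+0,1+1) = (5,2)
Fill (5+0,1+2) = (5,3)
Fill (5+1,1+1) = (6,2)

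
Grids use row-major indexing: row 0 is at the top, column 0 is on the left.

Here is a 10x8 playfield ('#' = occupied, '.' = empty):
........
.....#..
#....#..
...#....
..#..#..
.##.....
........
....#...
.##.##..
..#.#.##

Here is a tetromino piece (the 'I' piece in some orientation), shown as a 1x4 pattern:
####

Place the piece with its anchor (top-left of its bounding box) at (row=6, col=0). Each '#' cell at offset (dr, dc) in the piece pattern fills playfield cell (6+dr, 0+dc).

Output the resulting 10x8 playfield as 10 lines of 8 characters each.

Answer: ........
.....#..
#....#..
...#....
..#..#..
.##.....
####....
....#...
.##.##..
..#.#.##

Derivation:
Fill (6+0,0+0) = (6,0)
Fill (6+0,0+1) = (6,1)
Fill (6+0,0+2) = (6,2)
Fill (6+0,0+3) = (6,3)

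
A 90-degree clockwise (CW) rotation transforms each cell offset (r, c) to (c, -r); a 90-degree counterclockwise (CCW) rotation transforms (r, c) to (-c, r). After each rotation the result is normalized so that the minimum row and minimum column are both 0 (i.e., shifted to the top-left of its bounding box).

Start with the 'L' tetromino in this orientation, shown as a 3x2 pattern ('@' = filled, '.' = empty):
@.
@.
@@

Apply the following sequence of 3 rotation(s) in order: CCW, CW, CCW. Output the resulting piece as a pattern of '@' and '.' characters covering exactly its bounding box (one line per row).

Answer: ..@
@@@

Derivation:
Start:
@.
@.
@@
After rotation 1 (CCW):
..@
@@@
After rotation 2 (CW):
@.
@.
@@
After rotation 3 (CCW):
..@
@@@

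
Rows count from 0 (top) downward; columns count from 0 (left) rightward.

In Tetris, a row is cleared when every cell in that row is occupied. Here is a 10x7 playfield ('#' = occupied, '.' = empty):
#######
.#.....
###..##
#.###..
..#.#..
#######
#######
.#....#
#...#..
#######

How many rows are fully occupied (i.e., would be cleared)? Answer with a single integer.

Check each row:
  row 0: 0 empty cells -> FULL (clear)
  row 1: 6 empty cells -> not full
  row 2: 2 empty cells -> not full
  row 3: 3 empty cells -> not full
  row 4: 5 empty cells -> not full
  row 5: 0 empty cells -> FULL (clear)
  row 6: 0 empty cells -> FULL (clear)
  row 7: 5 empty cells -> not full
  row 8: 5 empty cells -> not full
  row 9: 0 empty cells -> FULL (clear)
Total rows cleared: 4

Answer: 4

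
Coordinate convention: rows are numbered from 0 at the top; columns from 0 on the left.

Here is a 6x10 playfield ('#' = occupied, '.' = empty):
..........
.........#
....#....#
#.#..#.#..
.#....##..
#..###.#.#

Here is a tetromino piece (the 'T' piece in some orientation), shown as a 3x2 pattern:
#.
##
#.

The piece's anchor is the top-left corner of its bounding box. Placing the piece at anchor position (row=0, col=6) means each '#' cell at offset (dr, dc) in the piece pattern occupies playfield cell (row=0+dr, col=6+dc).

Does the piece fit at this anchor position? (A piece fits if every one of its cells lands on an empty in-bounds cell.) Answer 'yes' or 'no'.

Answer: yes

Derivation:
Check each piece cell at anchor (0, 6):
  offset (0,0) -> (0,6): empty -> OK
  offset (1,0) -> (1,6): empty -> OK
  offset (1,1) -> (1,7): empty -> OK
  offset (2,0) -> (2,6): empty -> OK
All cells valid: yes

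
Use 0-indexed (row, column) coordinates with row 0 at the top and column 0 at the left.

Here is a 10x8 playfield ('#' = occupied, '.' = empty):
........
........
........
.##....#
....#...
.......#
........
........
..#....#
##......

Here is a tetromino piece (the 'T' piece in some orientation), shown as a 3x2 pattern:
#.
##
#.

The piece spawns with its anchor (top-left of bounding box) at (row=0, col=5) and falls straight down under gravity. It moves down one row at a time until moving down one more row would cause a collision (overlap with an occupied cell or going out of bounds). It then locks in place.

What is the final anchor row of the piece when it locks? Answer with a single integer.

Answer: 7

Derivation:
Spawn at (row=0, col=5). Try each row:
  row 0: fits
  row 1: fits
  row 2: fits
  row 3: fits
  row 4: fits
  row 5: fits
  row 6: fits
  row 7: fits
  row 8: blocked -> lock at row 7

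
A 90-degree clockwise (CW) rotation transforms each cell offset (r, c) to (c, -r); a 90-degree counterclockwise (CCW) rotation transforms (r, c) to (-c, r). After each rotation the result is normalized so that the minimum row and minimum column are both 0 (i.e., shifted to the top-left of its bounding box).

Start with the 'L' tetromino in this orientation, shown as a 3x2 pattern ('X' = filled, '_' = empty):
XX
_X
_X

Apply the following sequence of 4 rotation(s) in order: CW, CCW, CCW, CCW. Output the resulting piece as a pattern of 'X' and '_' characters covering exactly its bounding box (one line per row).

Start:
XX
_X
_X
After rotation 1 (CW):
__X
XXX
After rotation 2 (CCW):
XX
_X
_X
After rotation 3 (CCW):
XXX
X__
After rotation 4 (CCW):
X_
X_
XX

Answer: X_
X_
XX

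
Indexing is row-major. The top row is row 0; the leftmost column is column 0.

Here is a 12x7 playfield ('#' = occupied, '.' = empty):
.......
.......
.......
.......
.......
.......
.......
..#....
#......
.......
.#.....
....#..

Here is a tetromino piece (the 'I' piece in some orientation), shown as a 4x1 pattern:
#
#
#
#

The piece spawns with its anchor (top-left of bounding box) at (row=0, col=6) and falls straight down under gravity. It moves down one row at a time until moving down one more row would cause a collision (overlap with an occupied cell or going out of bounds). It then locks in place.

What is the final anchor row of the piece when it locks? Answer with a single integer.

Spawn at (row=0, col=6). Try each row:
  row 0: fits
  row 1: fits
  row 2: fits
  row 3: fits
  row 4: fits
  row 5: fits
  row 6: fits
  row 7: fits
  row 8: fits
  row 9: blocked -> lock at row 8

Answer: 8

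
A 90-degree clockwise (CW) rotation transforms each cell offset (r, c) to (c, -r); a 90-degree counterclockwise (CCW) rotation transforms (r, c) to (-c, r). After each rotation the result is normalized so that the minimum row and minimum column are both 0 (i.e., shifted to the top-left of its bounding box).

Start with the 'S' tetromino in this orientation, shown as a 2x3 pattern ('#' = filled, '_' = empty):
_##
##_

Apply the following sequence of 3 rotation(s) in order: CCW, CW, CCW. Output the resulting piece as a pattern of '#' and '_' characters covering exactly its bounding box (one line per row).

Answer: #_
##
_#

Derivation:
Start:
_##
##_
After rotation 1 (CCW):
#_
##
_#
After rotation 2 (CW):
_##
##_
After rotation 3 (CCW):
#_
##
_#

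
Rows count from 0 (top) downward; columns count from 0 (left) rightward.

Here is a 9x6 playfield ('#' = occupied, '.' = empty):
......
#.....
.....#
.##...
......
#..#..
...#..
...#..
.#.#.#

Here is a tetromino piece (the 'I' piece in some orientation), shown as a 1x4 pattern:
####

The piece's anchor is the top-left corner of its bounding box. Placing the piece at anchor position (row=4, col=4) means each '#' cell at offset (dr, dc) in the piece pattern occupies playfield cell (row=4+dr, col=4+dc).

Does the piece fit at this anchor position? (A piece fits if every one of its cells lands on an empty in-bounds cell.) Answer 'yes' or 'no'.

Answer: no

Derivation:
Check each piece cell at anchor (4, 4):
  offset (0,0) -> (4,4): empty -> OK
  offset (0,1) -> (4,5): empty -> OK
  offset (0,2) -> (4,6): out of bounds -> FAIL
  offset (0,3) -> (4,7): out of bounds -> FAIL
All cells valid: no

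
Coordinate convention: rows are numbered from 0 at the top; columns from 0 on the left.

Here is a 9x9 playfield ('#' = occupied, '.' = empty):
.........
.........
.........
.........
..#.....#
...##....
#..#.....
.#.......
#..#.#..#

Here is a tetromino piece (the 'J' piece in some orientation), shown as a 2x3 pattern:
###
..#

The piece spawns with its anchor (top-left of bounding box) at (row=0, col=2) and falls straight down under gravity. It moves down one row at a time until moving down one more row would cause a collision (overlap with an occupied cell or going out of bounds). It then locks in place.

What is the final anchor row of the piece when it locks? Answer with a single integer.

Answer: 3

Derivation:
Spawn at (row=0, col=2). Try each row:
  row 0: fits
  row 1: fits
  row 2: fits
  row 3: fits
  row 4: blocked -> lock at row 3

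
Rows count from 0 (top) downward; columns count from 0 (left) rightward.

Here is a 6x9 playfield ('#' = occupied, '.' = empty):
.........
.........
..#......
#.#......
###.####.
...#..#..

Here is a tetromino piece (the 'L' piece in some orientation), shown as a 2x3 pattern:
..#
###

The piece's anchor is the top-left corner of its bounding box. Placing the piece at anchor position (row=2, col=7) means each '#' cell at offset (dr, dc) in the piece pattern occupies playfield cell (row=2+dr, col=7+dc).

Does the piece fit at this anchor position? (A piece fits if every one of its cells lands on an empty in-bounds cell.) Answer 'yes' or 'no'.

Check each piece cell at anchor (2, 7):
  offset (0,2) -> (2,9): out of bounds -> FAIL
  offset (1,0) -> (3,7): empty -> OK
  offset (1,1) -> (3,8): empty -> OK
  offset (1,2) -> (3,9): out of bounds -> FAIL
All cells valid: no

Answer: no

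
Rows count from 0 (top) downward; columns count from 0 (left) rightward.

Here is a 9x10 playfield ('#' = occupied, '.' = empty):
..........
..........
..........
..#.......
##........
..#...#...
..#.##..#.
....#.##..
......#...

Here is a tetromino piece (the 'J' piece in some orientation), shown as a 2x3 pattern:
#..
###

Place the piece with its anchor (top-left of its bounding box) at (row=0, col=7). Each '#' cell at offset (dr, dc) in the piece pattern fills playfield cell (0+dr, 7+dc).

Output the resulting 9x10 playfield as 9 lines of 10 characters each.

Answer: .......#..
.......###
..........
..#.......
##........
..#...#...
..#.##..#.
....#.##..
......#...

Derivation:
Fill (0+0,7+0) = (0,7)
Fill (0+1,7+0) = (1,7)
Fill (0+1,7+1) = (1,8)
Fill (0+1,7+2) = (1,9)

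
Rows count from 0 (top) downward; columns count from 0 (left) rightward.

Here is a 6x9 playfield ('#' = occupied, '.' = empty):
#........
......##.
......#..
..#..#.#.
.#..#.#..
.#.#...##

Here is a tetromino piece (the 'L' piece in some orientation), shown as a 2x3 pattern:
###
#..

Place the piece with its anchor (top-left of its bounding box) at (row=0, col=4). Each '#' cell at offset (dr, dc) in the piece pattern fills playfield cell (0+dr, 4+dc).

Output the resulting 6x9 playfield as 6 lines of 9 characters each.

Answer: #...###..
....#.##.
......#..
..#..#.#.
.#..#.#..
.#.#...##

Derivation:
Fill (0+0,4+0) = (0,4)
Fill (0+0,4+1) = (0,5)
Fill (0+0,4+2) = (0,6)
Fill (0+1,4+0) = (1,4)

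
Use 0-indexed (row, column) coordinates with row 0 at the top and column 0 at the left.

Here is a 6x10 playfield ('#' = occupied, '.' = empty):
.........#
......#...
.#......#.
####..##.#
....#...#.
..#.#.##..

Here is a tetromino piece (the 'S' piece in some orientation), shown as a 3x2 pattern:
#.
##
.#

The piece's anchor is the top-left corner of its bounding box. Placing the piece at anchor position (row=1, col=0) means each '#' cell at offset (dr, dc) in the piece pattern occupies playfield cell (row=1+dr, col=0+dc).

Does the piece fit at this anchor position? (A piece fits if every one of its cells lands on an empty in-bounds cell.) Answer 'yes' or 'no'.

Answer: no

Derivation:
Check each piece cell at anchor (1, 0):
  offset (0,0) -> (1,0): empty -> OK
  offset (1,0) -> (2,0): empty -> OK
  offset (1,1) -> (2,1): occupied ('#') -> FAIL
  offset (2,1) -> (3,1): occupied ('#') -> FAIL
All cells valid: no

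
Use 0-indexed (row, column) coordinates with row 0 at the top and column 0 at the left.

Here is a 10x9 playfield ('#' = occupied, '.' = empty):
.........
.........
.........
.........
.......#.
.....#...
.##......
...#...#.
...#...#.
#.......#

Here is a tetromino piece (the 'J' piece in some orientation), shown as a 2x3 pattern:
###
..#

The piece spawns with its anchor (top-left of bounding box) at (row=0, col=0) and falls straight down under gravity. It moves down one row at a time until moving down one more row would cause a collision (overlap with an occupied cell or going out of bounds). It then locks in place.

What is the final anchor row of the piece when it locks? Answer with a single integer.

Answer: 4

Derivation:
Spawn at (row=0, col=0). Try each row:
  row 0: fits
  row 1: fits
  row 2: fits
  row 3: fits
  row 4: fits
  row 5: blocked -> lock at row 4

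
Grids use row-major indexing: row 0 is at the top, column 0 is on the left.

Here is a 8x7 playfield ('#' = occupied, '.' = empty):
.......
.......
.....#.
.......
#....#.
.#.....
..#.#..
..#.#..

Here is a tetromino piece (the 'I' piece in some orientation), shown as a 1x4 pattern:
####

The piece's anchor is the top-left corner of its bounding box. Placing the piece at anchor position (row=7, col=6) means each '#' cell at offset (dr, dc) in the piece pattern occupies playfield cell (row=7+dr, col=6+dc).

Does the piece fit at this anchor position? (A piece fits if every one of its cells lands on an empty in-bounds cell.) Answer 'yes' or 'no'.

Check each piece cell at anchor (7, 6):
  offset (0,0) -> (7,6): empty -> OK
  offset (0,1) -> (7,7): out of bounds -> FAIL
  offset (0,2) -> (7,8): out of bounds -> FAIL
  offset (0,3) -> (7,9): out of bounds -> FAIL
All cells valid: no

Answer: no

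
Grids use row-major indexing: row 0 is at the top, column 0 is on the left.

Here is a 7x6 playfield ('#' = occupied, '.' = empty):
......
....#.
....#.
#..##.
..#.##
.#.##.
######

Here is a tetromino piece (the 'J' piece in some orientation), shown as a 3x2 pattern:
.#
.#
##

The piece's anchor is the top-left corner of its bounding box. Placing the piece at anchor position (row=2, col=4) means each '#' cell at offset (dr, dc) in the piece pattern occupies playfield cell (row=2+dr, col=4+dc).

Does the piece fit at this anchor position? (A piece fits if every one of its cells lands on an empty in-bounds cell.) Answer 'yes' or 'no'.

Check each piece cell at anchor (2, 4):
  offset (0,1) -> (2,5): empty -> OK
  offset (1,1) -> (3,5): empty -> OK
  offset (2,0) -> (4,4): occupied ('#') -> FAIL
  offset (2,1) -> (4,5): occupied ('#') -> FAIL
All cells valid: no

Answer: no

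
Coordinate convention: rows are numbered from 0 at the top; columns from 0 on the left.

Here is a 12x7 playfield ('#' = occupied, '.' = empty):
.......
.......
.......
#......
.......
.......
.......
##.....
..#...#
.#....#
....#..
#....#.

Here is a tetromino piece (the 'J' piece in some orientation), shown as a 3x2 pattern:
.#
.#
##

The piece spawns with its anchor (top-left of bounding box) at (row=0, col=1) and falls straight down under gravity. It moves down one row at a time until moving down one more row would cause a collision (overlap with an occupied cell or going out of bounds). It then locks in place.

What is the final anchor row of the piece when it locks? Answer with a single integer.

Answer: 4

Derivation:
Spawn at (row=0, col=1). Try each row:
  row 0: fits
  row 1: fits
  row 2: fits
  row 3: fits
  row 4: fits
  row 5: blocked -> lock at row 4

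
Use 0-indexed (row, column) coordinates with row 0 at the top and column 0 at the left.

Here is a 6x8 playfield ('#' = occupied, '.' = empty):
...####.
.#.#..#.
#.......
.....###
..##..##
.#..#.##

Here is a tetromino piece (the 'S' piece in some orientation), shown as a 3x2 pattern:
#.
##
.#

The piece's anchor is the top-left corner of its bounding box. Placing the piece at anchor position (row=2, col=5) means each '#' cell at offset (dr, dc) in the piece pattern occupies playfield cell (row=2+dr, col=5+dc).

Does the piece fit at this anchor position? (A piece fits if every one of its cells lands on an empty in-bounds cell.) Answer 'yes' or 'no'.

Answer: no

Derivation:
Check each piece cell at anchor (2, 5):
  offset (0,0) -> (2,5): empty -> OK
  offset (1,0) -> (3,5): occupied ('#') -> FAIL
  offset (1,1) -> (3,6): occupied ('#') -> FAIL
  offset (2,1) -> (4,6): occupied ('#') -> FAIL
All cells valid: no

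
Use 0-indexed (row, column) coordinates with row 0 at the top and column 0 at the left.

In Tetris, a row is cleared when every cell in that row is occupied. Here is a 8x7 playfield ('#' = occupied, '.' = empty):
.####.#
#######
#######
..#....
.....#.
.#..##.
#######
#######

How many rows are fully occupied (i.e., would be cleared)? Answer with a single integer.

Check each row:
  row 0: 2 empty cells -> not full
  row 1: 0 empty cells -> FULL (clear)
  row 2: 0 empty cells -> FULL (clear)
  row 3: 6 empty cells -> not full
  row 4: 6 empty cells -> not full
  row 5: 4 empty cells -> not full
  row 6: 0 empty cells -> FULL (clear)
  row 7: 0 empty cells -> FULL (clear)
Total rows cleared: 4

Answer: 4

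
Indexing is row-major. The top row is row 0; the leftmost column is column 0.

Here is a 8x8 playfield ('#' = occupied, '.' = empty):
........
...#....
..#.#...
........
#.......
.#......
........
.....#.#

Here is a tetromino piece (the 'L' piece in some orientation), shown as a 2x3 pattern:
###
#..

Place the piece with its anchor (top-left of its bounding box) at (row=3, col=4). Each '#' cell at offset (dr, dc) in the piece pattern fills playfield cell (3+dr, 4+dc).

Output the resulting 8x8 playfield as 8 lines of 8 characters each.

Fill (3+0,4+0) = (3,4)
Fill (3+0,4+1) = (3,5)
Fill (3+0,4+2) = (3,6)
Fill (3+1,4+0) = (4,4)

Answer: ........
...#....
..#.#...
....###.
#...#...
.#......
........
.....#.#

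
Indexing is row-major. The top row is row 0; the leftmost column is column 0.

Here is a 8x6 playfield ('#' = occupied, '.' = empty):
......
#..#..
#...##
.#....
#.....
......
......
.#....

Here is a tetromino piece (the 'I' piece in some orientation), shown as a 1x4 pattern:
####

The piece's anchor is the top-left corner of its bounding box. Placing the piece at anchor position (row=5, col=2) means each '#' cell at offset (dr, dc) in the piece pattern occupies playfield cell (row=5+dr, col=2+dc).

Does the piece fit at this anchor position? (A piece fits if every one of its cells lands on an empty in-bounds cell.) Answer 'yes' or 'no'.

Check each piece cell at anchor (5, 2):
  offset (0,0) -> (5,2): empty -> OK
  offset (0,1) -> (5,3): empty -> OK
  offset (0,2) -> (5,4): empty -> OK
  offset (0,3) -> (5,5): empty -> OK
All cells valid: yes

Answer: yes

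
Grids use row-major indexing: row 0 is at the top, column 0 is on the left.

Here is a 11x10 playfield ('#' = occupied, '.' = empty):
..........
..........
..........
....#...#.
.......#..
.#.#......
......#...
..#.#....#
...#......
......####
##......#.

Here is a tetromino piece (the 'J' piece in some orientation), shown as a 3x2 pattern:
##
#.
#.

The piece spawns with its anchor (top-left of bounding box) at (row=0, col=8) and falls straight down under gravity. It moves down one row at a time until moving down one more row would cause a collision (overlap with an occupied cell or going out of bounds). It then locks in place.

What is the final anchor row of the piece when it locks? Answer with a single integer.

Spawn at (row=0, col=8). Try each row:
  row 0: fits
  row 1: blocked -> lock at row 0

Answer: 0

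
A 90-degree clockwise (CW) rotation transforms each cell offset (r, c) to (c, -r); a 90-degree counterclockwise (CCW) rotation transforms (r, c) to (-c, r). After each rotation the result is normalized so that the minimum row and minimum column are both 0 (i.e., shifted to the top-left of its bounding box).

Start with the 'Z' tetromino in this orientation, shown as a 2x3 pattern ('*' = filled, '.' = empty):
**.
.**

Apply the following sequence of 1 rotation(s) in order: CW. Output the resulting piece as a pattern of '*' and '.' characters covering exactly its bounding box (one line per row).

Answer: .*
**
*.

Derivation:
Start:
**.
.**
After rotation 1 (CW):
.*
**
*.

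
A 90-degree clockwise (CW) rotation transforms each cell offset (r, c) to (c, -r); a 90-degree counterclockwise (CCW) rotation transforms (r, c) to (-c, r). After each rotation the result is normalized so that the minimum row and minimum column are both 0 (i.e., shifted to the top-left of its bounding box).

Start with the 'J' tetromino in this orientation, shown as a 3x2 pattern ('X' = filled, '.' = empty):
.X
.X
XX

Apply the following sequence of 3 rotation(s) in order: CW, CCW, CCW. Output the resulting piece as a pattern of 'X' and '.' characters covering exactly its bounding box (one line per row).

Start:
.X
.X
XX
After rotation 1 (CW):
X..
XXX
After rotation 2 (CCW):
.X
.X
XX
After rotation 3 (CCW):
XXX
..X

Answer: XXX
..X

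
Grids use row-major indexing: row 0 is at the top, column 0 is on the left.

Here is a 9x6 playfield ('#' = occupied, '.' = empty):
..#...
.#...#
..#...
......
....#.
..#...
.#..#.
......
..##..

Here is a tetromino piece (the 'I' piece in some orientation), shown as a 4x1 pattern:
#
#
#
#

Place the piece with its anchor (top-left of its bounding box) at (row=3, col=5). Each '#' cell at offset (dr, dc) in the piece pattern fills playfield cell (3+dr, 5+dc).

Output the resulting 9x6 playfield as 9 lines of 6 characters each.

Answer: ..#...
.#...#
..#...
.....#
....##
..#..#
.#..##
......
..##..

Derivation:
Fill (3+0,5+0) = (3,5)
Fill (3+1,5+0) = (4,5)
Fill (3+2,5+0) = (5,5)
Fill (3+3,5+0) = (6,5)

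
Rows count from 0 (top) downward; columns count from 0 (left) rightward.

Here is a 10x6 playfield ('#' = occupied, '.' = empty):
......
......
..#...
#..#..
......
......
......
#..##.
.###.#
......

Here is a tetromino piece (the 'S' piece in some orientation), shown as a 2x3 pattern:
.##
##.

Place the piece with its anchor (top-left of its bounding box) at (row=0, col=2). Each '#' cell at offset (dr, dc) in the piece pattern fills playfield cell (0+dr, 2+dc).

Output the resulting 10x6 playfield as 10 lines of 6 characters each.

Answer: ...##.
..##..
..#...
#..#..
......
......
......
#..##.
.###.#
......

Derivation:
Fill (0+0,2+1) = (0,3)
Fill (0+0,2+2) = (0,4)
Fill (0+1,2+0) = (1,2)
Fill (0+1,2+1) = (1,3)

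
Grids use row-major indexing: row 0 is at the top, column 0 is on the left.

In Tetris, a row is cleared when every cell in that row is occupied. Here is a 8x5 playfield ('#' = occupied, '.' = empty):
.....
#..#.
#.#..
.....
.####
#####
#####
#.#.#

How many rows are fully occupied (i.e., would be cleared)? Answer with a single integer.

Answer: 2

Derivation:
Check each row:
  row 0: 5 empty cells -> not full
  row 1: 3 empty cells -> not full
  row 2: 3 empty cells -> not full
  row 3: 5 empty cells -> not full
  row 4: 1 empty cell -> not full
  row 5: 0 empty cells -> FULL (clear)
  row 6: 0 empty cells -> FULL (clear)
  row 7: 2 empty cells -> not full
Total rows cleared: 2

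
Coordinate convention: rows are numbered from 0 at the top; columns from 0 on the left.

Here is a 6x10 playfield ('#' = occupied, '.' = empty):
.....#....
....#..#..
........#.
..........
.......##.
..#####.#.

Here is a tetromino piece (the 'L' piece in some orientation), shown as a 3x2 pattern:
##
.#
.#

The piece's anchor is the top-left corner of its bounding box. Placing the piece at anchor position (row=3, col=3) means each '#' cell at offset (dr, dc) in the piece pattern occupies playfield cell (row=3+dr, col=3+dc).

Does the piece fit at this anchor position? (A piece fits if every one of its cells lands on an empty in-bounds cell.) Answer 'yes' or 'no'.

Answer: no

Derivation:
Check each piece cell at anchor (3, 3):
  offset (0,0) -> (3,3): empty -> OK
  offset (0,1) -> (3,4): empty -> OK
  offset (1,1) -> (4,4): empty -> OK
  offset (2,1) -> (5,4): occupied ('#') -> FAIL
All cells valid: no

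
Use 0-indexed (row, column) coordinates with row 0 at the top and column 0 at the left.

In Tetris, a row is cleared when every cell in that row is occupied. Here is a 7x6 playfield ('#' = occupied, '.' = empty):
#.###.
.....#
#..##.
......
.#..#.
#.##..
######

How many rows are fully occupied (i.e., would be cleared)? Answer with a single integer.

Answer: 1

Derivation:
Check each row:
  row 0: 2 empty cells -> not full
  row 1: 5 empty cells -> not full
  row 2: 3 empty cells -> not full
  row 3: 6 empty cells -> not full
  row 4: 4 empty cells -> not full
  row 5: 3 empty cells -> not full
  row 6: 0 empty cells -> FULL (clear)
Total rows cleared: 1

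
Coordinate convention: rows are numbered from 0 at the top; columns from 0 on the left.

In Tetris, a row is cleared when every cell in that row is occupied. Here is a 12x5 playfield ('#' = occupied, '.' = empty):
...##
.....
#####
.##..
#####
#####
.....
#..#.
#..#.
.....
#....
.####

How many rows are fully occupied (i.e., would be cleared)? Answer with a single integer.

Answer: 3

Derivation:
Check each row:
  row 0: 3 empty cells -> not full
  row 1: 5 empty cells -> not full
  row 2: 0 empty cells -> FULL (clear)
  row 3: 3 empty cells -> not full
  row 4: 0 empty cells -> FULL (clear)
  row 5: 0 empty cells -> FULL (clear)
  row 6: 5 empty cells -> not full
  row 7: 3 empty cells -> not full
  row 8: 3 empty cells -> not full
  row 9: 5 empty cells -> not full
  row 10: 4 empty cells -> not full
  row 11: 1 empty cell -> not full
Total rows cleared: 3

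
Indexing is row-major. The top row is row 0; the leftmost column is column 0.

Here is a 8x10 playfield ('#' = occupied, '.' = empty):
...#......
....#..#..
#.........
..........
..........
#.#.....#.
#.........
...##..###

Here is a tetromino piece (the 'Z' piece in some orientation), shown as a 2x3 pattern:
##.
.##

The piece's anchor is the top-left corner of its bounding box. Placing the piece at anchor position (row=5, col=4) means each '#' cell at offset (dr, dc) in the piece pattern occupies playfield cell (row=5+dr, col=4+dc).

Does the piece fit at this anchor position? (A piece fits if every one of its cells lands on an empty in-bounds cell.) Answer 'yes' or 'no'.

Answer: yes

Derivation:
Check each piece cell at anchor (5, 4):
  offset (0,0) -> (5,4): empty -> OK
  offset (0,1) -> (5,5): empty -> OK
  offset (1,1) -> (6,5): empty -> OK
  offset (1,2) -> (6,6): empty -> OK
All cells valid: yes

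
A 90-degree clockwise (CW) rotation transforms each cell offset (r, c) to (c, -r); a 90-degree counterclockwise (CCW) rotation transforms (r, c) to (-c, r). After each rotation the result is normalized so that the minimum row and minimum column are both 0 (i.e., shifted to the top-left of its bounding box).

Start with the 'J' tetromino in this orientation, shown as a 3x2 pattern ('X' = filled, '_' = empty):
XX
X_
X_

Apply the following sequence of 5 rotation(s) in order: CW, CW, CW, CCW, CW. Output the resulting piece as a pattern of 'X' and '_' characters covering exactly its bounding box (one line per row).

Start:
XX
X_
X_
After rotation 1 (CW):
XXX
__X
After rotation 2 (CW):
_X
_X
XX
After rotation 3 (CW):
X__
XXX
After rotation 4 (CCW):
_X
_X
XX
After rotation 5 (CW):
X__
XXX

Answer: X__
XXX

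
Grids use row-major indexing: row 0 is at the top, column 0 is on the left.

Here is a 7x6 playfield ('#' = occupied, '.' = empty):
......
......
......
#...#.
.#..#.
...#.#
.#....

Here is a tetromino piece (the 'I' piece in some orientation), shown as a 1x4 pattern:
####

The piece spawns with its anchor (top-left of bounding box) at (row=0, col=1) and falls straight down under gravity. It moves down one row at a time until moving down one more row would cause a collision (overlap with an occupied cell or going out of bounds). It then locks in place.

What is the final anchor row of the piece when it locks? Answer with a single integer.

Answer: 2

Derivation:
Spawn at (row=0, col=1). Try each row:
  row 0: fits
  row 1: fits
  row 2: fits
  row 3: blocked -> lock at row 2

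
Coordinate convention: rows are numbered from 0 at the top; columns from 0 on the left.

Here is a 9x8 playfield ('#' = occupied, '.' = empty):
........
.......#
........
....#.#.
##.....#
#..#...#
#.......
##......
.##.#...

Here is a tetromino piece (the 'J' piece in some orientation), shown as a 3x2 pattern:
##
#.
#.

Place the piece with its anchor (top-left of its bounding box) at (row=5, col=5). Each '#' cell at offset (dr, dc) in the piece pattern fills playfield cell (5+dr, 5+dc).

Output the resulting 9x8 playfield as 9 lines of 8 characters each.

Fill (5+0,5+0) = (5,5)
Fill (5+0,5+1) = (5,6)
Fill (5+1,5+0) = (6,5)
Fill (5+2,5+0) = (7,5)

Answer: ........
.......#
........
....#.#.
##.....#
#..#.###
#....#..
##...#..
.##.#...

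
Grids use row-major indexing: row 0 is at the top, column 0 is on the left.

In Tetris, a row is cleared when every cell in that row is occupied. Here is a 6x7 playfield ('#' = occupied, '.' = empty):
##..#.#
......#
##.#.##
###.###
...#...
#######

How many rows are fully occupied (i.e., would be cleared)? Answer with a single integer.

Answer: 1

Derivation:
Check each row:
  row 0: 3 empty cells -> not full
  row 1: 6 empty cells -> not full
  row 2: 2 empty cells -> not full
  row 3: 1 empty cell -> not full
  row 4: 6 empty cells -> not full
  row 5: 0 empty cells -> FULL (clear)
Total rows cleared: 1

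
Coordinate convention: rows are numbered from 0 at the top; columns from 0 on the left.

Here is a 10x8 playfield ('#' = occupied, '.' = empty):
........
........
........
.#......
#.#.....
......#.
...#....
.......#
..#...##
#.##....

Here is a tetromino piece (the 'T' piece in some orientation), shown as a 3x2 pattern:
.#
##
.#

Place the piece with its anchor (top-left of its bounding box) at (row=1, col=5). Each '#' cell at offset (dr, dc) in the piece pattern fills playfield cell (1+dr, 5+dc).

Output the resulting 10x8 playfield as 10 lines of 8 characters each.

Answer: ........
......#.
.....##.
.#....#.
#.#.....
......#.
...#....
.......#
..#...##
#.##....

Derivation:
Fill (1+0,5+1) = (1,6)
Fill (1+1,5+0) = (2,5)
Fill (1+1,5+1) = (2,6)
Fill (1+2,5+1) = (3,6)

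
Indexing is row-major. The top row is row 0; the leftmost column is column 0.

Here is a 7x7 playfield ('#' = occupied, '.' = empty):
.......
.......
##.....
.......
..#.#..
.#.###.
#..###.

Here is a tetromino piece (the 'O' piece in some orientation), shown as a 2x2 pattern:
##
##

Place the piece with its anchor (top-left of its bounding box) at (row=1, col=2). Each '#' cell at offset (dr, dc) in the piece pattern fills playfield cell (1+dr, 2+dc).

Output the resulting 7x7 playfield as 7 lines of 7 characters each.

Answer: .......
..##...
####...
.......
..#.#..
.#.###.
#..###.

Derivation:
Fill (1+0,2+0) = (1,2)
Fill (1+0,2+1) = (1,3)
Fill (1+1,2+0) = (2,2)
Fill (1+1,2+1) = (2,3)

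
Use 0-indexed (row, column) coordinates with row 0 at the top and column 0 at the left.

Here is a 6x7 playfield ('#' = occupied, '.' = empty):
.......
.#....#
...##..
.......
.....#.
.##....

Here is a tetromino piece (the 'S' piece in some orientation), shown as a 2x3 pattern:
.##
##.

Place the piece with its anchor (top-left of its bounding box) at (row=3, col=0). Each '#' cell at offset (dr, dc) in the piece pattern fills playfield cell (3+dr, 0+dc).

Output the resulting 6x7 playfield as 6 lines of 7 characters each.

Fill (3+0,0+1) = (3,1)
Fill (3+0,0+2) = (3,2)
Fill (3+1,0+0) = (4,0)
Fill (3+1,0+1) = (4,1)

Answer: .......
.#....#
...##..
.##....
##...#.
.##....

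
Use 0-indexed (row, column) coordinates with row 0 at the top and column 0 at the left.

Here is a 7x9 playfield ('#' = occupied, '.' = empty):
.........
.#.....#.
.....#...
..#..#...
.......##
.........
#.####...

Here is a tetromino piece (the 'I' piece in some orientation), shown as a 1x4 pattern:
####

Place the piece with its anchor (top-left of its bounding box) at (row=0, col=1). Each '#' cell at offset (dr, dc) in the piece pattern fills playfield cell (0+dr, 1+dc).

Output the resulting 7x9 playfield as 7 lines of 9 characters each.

Fill (0+0,1+0) = (0,1)
Fill (0+0,1+1) = (0,2)
Fill (0+0,1+2) = (0,3)
Fill (0+0,1+3) = (0,4)

Answer: .####....
.#.....#.
.....#...
..#..#...
.......##
.........
#.####...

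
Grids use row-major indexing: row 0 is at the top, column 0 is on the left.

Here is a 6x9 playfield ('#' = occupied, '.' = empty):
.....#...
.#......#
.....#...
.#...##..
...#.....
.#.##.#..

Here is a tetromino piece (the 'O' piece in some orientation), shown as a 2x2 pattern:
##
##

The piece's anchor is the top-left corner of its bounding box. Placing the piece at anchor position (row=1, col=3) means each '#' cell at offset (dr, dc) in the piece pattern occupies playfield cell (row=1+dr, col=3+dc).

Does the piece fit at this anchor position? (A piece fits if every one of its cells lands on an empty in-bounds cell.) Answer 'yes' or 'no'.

Answer: yes

Derivation:
Check each piece cell at anchor (1, 3):
  offset (0,0) -> (1,3): empty -> OK
  offset (0,1) -> (1,4): empty -> OK
  offset (1,0) -> (2,3): empty -> OK
  offset (1,1) -> (2,4): empty -> OK
All cells valid: yes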